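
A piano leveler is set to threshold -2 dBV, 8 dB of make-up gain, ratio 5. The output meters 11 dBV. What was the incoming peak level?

Stripping the +8 dB make-up gives 3 dBV at the gain stage.
The compressed level sits 3 − (-2) = 5 dB over threshold.
Before 5:1 compression the overshoot was 5 × 5 = 25 dB, so input = -2 + 25 = 23 dBV.

23 dBV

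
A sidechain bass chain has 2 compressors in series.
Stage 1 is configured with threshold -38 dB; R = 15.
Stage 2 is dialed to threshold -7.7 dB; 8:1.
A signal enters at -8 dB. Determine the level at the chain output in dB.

-36 dB

Stage 1: overshoot 30 dB → 30/15 = 2 dB → -36 dB.
Stage 2: -36 dB ≤ -7.7 dB, so stage 2 doesn't engage; output -36 dB.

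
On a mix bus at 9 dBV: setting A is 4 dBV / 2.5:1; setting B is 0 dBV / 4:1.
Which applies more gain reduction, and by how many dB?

B, by 3.75 dB

A: 5 dB over, compressed to 2 dB over, so 3 dB of GR.
B: 9 dB over, compressed to 2.25 dB over, so 6.75 dB of GR.
B reduces 3.75 dB more.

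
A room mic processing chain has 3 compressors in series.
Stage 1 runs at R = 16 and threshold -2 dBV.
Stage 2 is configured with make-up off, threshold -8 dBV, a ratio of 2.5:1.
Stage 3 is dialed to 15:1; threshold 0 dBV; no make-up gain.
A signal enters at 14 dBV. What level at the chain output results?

-5.2 dBV

Stage 1: 16 dB above -2 dBV, reduced 16:1 to 1 dB above → -1 dBV.
Stage 2: 7 dB above -8 dBV, reduced 2.5:1 to 2.8 dB above → -5.2 dBV.
Stage 3: below threshold (-5.2 ≤ 0); passes unchanged; output -5.2 dBV.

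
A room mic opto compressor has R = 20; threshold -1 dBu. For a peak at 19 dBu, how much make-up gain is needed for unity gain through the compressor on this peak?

Without make-up, output = threshold + overshoot/20 = -1 + 1 = 0 dBu.
Gap to target: 19 dB.

19 dB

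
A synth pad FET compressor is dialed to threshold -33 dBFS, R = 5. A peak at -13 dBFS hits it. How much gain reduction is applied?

16 dB

The signal is 20 dB above threshold.
A 5:1 ratio leaves 4 dB of that excess.
Gain reduction = 20 − 4 = 16 dB.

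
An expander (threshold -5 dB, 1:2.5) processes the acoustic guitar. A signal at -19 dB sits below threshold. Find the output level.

-40 dB

Below threshold, a 1:2.5 expander applies gain = (2.5−1)×(T − x) of attenuation.
(2.5−1) × 14 = 21 dB, so output = -19 − 21 = -40 dB.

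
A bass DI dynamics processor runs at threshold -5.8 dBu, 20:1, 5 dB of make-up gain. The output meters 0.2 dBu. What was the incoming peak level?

14.2 dBu

Stripping the +5 dB make-up gives -4.8 dBu at the gain stage.
Post-compression overshoot = -4.8 − (-5.8) = 1 dB.
Input overshoot = R × output overshoot = 20 dB → input = -5.8 + 20 = 14.2 dBu.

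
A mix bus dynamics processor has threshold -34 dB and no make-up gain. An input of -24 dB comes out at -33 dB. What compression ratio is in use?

10:1

Input overshoot = -24 − (-34) = 10 dB; output overshoot = -33 − (-34) = 1 dB.
Ratio = 10 / 1 = 10.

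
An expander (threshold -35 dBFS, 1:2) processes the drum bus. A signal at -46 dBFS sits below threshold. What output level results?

-57 dBFS

The input is 11 dB below the -35 dBFS threshold.
A 1:2 expander multiplies undershoot by 2: 11 × 2 = 22 dB below threshold.
Output = -35 − 22 = -57 dBFS.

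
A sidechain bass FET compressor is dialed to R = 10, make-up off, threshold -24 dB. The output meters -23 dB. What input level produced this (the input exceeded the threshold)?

-14 dB

That's 1 dB above the -24 dB threshold.
Input overshoot = R × output overshoot = 10 dB → input = -24 + 10 = -14 dB.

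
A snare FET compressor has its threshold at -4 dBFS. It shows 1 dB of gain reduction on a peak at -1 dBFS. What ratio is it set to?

Input overshoot = -1 − (-4) = 3 dB.
Output overshoot = 3 − 1 = 2 dB.
Ratio = input overshoot / output overshoot = 3 / 2 = 1.5.

1.5:1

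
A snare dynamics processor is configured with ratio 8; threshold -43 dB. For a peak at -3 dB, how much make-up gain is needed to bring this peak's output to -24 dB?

The peak compresses to -43 + 40/8 = -38 dB.
To reach -24 dB requires -24 − (-38) = 14 dB of make-up.

14 dB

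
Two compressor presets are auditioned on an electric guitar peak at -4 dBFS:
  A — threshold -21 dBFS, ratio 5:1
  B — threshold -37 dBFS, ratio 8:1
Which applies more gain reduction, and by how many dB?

A: GR = 17 − 17/5 = 13.6 dB.
B: GR = 33 − 33/8 = 28.875 dB.
Difference: 15.275 dB in favour of B.

B, by 15.275 dB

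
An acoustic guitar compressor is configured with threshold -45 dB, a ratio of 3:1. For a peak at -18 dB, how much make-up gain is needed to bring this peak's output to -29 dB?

Overshoot 27 dB → 27/3 = 9 dB after compression, so the compressed level is -45 + 9 = -36 dB.
Make-up = target − compressed = -29 − (-36) = 7 dB.

7 dB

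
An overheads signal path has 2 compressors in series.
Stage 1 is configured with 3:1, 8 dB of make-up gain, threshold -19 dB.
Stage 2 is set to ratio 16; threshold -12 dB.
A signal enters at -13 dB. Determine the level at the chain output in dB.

-11.8125 dB

Stage 1: overshoot 6 dB → 6/3 = 2 dB → -17 dB; +8 dB make-up → -9 dB.
Stage 2: 3 dB above -12 dB, reduced 16:1 to 0.1875 dB above → -11.8125 dB.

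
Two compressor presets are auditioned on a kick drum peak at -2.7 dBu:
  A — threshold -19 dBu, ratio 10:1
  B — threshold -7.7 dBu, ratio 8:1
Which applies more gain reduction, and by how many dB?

A, by 10.295 dB

A: overshoot 16.3 dB → output overshoot 1.63 dB → GR 14.67 dB.
B: overshoot 5 dB → output overshoot 0.625 dB → GR 4.375 dB.
A applies 10.295 dB more gain reduction.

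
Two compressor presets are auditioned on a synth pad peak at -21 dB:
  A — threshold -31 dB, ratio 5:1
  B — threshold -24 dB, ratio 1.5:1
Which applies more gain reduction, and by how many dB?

A: overshoot 10 dB → output overshoot 2 dB → GR 8 dB.
B: overshoot 3 dB → output overshoot 2 dB → GR 1 dB.
A reduces 7 dB more.

A, by 7 dB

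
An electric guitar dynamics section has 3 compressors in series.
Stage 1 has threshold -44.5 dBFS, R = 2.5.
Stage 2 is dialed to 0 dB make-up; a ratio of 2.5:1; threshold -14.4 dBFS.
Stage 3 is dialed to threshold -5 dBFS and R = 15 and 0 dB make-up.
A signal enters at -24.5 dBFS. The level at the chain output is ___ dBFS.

Stage 1: overshoot 20 dB → 20/2.5 = 8 dB → -36.5 dBFS.
Stage 2: -36.5 dBFS ≤ -14.4 dBFS, so stage 2 doesn't engage; output -36.5 dBFS.
Stage 3: below threshold (-36.5 ≤ -5); passes unchanged; output -36.5 dBFS.

-36.5 dBFS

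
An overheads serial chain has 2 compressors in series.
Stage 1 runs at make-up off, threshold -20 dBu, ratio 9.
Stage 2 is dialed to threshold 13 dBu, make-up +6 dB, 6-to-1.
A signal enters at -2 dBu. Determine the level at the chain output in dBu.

Stage 1: overshoot 18 dB → 18/9 = 2 dB → -18 dBu.
Stage 2: -18 dBu is at or below the 13 dBu threshold — no compression; make-up brings it to -12 dBu.

-12 dBu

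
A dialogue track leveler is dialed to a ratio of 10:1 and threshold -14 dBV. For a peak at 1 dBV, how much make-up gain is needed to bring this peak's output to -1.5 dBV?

The peak compresses to -14 + 15/10 = -12.5 dBV.
To reach -1.5 dBV requires -1.5 − (-12.5) = 11 dB of make-up.

11 dB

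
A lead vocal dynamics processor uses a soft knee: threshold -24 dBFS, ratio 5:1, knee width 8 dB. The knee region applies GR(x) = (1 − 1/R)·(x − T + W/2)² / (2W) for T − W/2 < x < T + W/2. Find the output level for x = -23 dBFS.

x − T + W/2 = -23 − (-24) + 4 = 5.
GR = (1 − 1/5) × 5² / 16 = 0.8 × 25 / 16 = 1.25 dB.
Output = -23 − 1.25 = -24.25 dBFS.

-24.25 dBFS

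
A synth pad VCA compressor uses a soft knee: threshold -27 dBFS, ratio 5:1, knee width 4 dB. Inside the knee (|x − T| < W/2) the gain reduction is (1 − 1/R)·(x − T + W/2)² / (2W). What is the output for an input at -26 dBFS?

-26.9 dBFS

x − T + W/2 = -26 − (-27) + 2 = 3.
GR = (1 − 1/5) × 3² / 8 = 0.8 × 9 / 8 = 0.9 dB.
Output = -26 − 0.9 = -26.9 dBFS.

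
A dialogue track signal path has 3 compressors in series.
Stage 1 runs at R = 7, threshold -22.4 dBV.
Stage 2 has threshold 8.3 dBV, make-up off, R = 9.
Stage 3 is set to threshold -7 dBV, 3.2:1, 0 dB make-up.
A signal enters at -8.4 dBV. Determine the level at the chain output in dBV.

-20.4 dBV

Stage 1: -8.4 dBV is 14 dB over -22.4 dBV; at 7:1 that becomes 2 dB over, giving -20.4 dBV.
Stage 2: -20.4 dBV is at or below the 8.3 dBV threshold — no compression; output -20.4 dBV.
Stage 3: below threshold (-20.4 ≤ -7); passes unchanged; output -20.4 dBV.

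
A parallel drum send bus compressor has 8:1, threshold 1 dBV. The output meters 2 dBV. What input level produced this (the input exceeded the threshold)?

The compressed level sits 2 − 1 = 1 dB over threshold.
Input overshoot = R × output overshoot = 8 dB → input = 1 + 8 = 9 dBV.

9 dBV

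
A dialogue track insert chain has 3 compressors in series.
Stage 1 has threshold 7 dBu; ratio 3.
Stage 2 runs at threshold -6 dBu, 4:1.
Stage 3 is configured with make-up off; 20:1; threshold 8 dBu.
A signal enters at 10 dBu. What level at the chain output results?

Stage 1: 10 dBu is 3 dB over 7 dBu; at 3:1 that becomes 1 dB over, giving 8 dBu.
Stage 2: 8 dBu is 14 dB over -6 dBu; at 4:1 that becomes 3.5 dB over, giving -2.5 dBu.
Stage 3: -2.5 dBu is at or below the 8 dBu threshold — no compression; output -2.5 dBu.

-2.5 dBu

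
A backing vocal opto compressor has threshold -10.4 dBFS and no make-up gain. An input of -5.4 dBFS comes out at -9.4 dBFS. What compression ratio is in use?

5:1

Input overshoot = -5.4 − (-10.4) = 5 dB; output overshoot = -9.4 − (-10.4) = 1 dB.
Ratio = 5 / 1 = 5.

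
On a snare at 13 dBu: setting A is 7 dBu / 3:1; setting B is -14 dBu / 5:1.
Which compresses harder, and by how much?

B, by 17.6 dB

A: 6 dB over, compressed to 2 dB over, so 4 dB of GR.
B: 27 dB over, compressed to 5.4 dB over, so 21.6 dB of GR.
B reduces 17.6 dB more.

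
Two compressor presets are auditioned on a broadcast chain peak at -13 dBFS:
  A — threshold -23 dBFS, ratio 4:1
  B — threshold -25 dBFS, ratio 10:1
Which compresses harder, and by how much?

A: GR = 10 − 10/4 = 7.5 dB.
B: GR = 12 − 12/10 = 10.8 dB.
Difference: 3.3 dB in favour of B.

B, by 3.3 dB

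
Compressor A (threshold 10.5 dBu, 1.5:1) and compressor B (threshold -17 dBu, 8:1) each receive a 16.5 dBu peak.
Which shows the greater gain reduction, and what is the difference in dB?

B, by 27.3125 dB

A: GR = 6 − 6/1.5 = 2 dB.
B: GR = 33.5 − 33.5/8 = 29.3125 dB.
B applies 27.3125 dB more gain reduction.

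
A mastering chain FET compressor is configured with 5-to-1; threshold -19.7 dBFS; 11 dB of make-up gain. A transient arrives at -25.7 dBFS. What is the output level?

-14.7 dBFS

-25.7 dBFS is 6 dB below the -19.7 dBFS threshold, so no gain reduction is applied.
Make-up gain adds 11 dB: -25.7 + 11 = -14.7 dBFS.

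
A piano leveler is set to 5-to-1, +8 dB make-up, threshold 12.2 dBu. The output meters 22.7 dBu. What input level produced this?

Remove make-up: 22.7 − 8 = 14.7 dBu.
The compressed level sits 14.7 − 12.2 = 2.5 dB over threshold.
Input overshoot = R × output overshoot = 12.5 dB → input = 12.2 + 12.5 = 24.7 dBu.

24.7 dBu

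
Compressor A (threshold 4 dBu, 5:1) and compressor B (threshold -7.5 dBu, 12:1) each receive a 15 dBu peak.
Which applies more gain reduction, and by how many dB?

A: GR = 11 − 11/5 = 8.8 dB.
B: GR = 22.5 − 22.5/12 = 20.625 dB.
Difference: 11.825 dB in favour of B.

B, by 11.825 dB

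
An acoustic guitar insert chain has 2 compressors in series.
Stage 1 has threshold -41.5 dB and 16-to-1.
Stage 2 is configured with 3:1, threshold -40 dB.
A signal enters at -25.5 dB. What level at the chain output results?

Stage 1: -25.5 dB is 16 dB over -41.5 dB; at 16:1 that becomes 1 dB over, giving -40.5 dB.
Stage 2: -40.5 dB ≤ -40 dB, so stage 2 doesn't engage; output -40.5 dB.

-40.5 dB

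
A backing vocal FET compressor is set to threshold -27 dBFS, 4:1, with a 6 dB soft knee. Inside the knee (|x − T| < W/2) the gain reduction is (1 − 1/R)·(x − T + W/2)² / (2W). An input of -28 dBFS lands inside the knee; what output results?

x − T + W/2 = -28 − (-27) + 3 = 2.
GR = (1 − 1/4) × 2² / 12 = 0.75 × 4 / 12 = 0.25 dB.
Output = -28 − 0.25 = -28.25 dBFS.

-28.25 dBFS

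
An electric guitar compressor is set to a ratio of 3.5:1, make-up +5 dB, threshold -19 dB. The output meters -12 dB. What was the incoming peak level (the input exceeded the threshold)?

Before make-up, the level was -12 − 5 = -17 dB.
The compressed level sits -17 − (-19) = 2 dB over threshold.
Undo the ratio: input overshoot = 2 × 3.5 = 7 dB, giving input = -12 dB.

-12 dB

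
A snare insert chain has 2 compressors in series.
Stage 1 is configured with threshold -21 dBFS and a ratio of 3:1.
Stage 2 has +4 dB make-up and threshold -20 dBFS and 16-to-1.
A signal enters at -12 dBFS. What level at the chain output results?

Stage 1: overshoot 9 dB → 9/3 = 3 dB → -18 dBFS.
Stage 2: overshoot 2 dB → 2/16 = 0.125 dB → -19.875 dBFS; +4 dB make-up → -15.875 dBFS.

-15.875 dBFS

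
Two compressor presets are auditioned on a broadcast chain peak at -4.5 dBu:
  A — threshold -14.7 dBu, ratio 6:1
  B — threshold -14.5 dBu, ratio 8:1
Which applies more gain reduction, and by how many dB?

B, by 0.25 dB

A: GR = 10.2 − 10.2/6 = 8.5 dB.
B: GR = 10 − 10/8 = 8.75 dB.
B reduces 0.25 dB more.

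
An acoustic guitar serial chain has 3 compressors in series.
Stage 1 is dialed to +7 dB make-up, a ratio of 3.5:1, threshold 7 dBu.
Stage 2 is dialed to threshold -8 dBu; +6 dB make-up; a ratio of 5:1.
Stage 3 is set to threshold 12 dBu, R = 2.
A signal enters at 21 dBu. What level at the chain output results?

Stage 1: 14 dB above 7 dBu, reduced 3.5:1 to 4 dB above → 11 dBu; +7 dB make-up → 18 dBu.
Stage 2: overshoot 26 dB → 26/5 = 5.2 dB → -2.8 dBu; +6 dB make-up → 3.2 dBu.
Stage 3: below threshold (3.2 ≤ 12); passes unchanged; output 3.2 dBu.

3.2 dBu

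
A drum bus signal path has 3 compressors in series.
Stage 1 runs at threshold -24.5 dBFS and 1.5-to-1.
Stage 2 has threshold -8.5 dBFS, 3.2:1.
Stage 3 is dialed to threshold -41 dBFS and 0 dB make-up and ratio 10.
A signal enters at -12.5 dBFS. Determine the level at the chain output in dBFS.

-38.55 dBFS

Stage 1: -12.5 dBFS is 12 dB over -24.5 dBFS; at 1.5:1 that becomes 8 dB over, giving -16.5 dBFS.
Stage 2: -16.5 dBFS is at or below the -8.5 dBFS threshold — no compression; output -16.5 dBFS.
Stage 3: overshoot 24.5 dB → 24.5/10 = 2.45 dB → -38.55 dBFS.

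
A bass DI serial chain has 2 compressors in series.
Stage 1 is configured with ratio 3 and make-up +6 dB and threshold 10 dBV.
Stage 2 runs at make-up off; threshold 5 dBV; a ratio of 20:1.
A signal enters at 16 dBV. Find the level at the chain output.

5.65 dBV

Stage 1: 16 dBV is 6 dB over 10 dBV; at 3:1 that becomes 2 dB over, giving 12 dBV; +6 dB make-up → 18 dBV.
Stage 2: 18 dBV is 13 dB over 5 dBV; at 20:1 that becomes 0.65 dB over, giving 5.65 dBV.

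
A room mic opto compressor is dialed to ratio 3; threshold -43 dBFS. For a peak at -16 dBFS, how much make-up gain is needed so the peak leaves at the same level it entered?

18 dB

Overshoot 27 dB → 27/3 = 9 dB after compression, so the compressed level is -43 + 9 = -34 dBFS.
Make-up = target − compressed = -16 − (-34) = 18 dB.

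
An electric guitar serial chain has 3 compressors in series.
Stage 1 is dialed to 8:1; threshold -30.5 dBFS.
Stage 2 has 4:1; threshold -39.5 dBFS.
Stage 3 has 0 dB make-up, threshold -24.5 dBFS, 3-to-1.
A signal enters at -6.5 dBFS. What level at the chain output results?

-36.5 dBFS

Stage 1: 24 dB above -30.5 dBFS, reduced 8:1 to 3 dB above → -27.5 dBFS.
Stage 2: -27.5 dBFS is 12 dB over -39.5 dBFS; at 4:1 that becomes 3 dB over, giving -36.5 dBFS.
Stage 3: -36.5 dBFS is at or below the -24.5 dBFS threshold — no compression; output -36.5 dBFS.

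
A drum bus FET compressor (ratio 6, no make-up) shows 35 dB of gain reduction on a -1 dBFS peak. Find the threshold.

-43 dBFS

Let T be the threshold. Output overshoot = (input overshoot)/R, so -36 − T = (-1 − T)/6.
6·(-36 − T) = -1 − T → 5·T = -216 − (-1) = -215.
T = -215/5 = -43 dBFS.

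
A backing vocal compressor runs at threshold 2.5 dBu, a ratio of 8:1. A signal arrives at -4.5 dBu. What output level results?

-4.5 dBu

-4.5 dBu is 7 dB below the 2.5 dBu threshold, so no gain reduction is applied.
Output = input = -4.5 dBu.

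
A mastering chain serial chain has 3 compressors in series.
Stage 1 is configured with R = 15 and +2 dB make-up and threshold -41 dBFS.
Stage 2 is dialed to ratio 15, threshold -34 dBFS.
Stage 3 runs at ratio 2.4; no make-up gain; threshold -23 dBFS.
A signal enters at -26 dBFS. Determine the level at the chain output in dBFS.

-38 dBFS

Stage 1: -26 dBFS is 15 dB over -41 dBFS; at 15:1 that becomes 1 dB over, giving -40 dBFS; +2 dB make-up → -38 dBFS.
Stage 2: -38 dBFS is at or below the -34 dBFS threshold — no compression; output -38 dBFS.
Stage 3: -38 dBFS ≤ -23 dBFS, so stage 3 doesn't engage; output -38 dBFS.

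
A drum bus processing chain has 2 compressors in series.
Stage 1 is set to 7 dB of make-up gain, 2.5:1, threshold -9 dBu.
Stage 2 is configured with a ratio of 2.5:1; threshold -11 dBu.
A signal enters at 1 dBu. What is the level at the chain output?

-5.8 dBu

Stage 1: overshoot 10 dB → 10/2.5 = 4 dB → -5 dBu; +7 dB make-up → 2 dBu.
Stage 2: 2 dBu is 13 dB over -11 dBu; at 2.5:1 that becomes 5.2 dB over, giving -5.8 dBu.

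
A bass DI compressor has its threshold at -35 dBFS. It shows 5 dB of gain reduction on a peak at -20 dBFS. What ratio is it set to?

Input overshoot = -20 − (-35) = 15 dB.
Output overshoot = 15 − 5 = 10 dB.
Ratio = input overshoot / output overshoot = 15 / 10 = 1.5.

1.5:1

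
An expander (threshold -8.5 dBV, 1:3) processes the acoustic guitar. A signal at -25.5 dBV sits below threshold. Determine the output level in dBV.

Undershoot = (-8.5) − (-25.5) = 17 dB.
At 1:3, that expands to 51 dB under threshold.
Output = -8.5 − 51 = -59.5 dBV.

-59.5 dBV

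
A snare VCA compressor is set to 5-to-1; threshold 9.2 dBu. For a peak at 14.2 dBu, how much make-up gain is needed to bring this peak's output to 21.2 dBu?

Without make-up, output = threshold + overshoot/5 = 9.2 + 1 = 10.2 dBu.
Gap to target: 11 dB.

11 dB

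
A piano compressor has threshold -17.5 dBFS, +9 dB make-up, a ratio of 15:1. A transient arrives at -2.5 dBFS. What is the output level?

-7.5 dBFS

-2.5 dBFS sits 15 dB over threshold.
15:1 compression reduces that to 15/15 = 1 dB over.
Output = -17.5 + 1 = -16.5 dBFS; make-up adds 9 dB, giving -7.5 dBFS.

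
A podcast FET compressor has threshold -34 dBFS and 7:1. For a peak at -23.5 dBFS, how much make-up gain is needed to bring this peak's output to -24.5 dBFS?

8 dB

Without make-up, output = threshold + overshoot/7 = -34 + 1.5 = -32.5 dBFS.
Gap to target: 8 dB.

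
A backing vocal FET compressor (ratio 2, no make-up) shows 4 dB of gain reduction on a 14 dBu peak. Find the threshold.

6 dBu

Let T be the threshold. Output overshoot = (input overshoot)/R, so 10 − T = (14 − T)/2.
2·(10 − T) = 14 − T → 1·T = 20 − 14 = 6.
T = 6/1 = 6 dBu.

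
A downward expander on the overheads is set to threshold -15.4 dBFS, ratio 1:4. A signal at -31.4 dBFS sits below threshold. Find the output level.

Below threshold, a 1:4 expander applies gain = (4−1)×(T − x) of attenuation.
(4−1) × 16 = 48 dB, so output = -31.4 − 48 = -79.4 dBFS.

-79.4 dBFS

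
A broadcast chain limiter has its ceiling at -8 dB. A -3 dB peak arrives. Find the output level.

The limiter clamps the peak to its -8 dB ceiling.

-8 dB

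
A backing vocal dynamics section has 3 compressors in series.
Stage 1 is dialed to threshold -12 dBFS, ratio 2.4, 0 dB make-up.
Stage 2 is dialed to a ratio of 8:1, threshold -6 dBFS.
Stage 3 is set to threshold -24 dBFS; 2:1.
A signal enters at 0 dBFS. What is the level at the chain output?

-15.5 dBFS

Stage 1: 0 dBFS is 12 dB over -12 dBFS; at 2.4:1 that becomes 5 dB over, giving -7 dBFS.
Stage 2: below threshold (-7 ≤ -6); passes unchanged; output -7 dBFS.
Stage 3: overshoot 17 dB → 17/2 = 8.5 dB → -15.5 dBFS.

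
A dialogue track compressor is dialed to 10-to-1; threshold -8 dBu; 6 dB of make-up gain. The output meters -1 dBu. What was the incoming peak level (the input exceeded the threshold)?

Before make-up, the level was -1 − 6 = -7 dBu.
The compressed level sits -7 − (-8) = 1 dB over threshold.
Input overshoot = R × output overshoot = 10 dB → input = -8 + 10 = 2 dBu.

2 dBu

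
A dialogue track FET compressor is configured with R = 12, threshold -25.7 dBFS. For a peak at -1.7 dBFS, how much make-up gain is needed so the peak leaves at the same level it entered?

22 dB

The peak compresses to -25.7 + 24/12 = -23.7 dBFS.
To reach -1.7 dBFS requires -1.7 − (-23.7) = 22 dB of make-up.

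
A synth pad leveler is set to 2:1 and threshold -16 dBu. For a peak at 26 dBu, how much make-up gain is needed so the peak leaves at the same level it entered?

Without make-up, output = threshold + overshoot/2 = -16 + 21 = 5 dBu.
Gap to target: 21 dB.

21 dB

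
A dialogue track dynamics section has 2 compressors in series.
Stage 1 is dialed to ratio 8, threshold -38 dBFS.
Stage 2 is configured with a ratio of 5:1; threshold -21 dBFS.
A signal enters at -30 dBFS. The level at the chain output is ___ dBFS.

-37 dBFS

Stage 1: -30 dBFS is 8 dB over -38 dBFS; at 8:1 that becomes 1 dB over, giving -37 dBFS.
Stage 2: -37 dBFS ≤ -21 dBFS, so stage 2 doesn't engage; output -37 dBFS.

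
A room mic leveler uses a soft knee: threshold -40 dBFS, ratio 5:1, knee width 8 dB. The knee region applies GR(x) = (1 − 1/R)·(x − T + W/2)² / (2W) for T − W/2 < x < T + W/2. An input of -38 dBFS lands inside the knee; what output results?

x − T + W/2 = -38 − (-40) + 4 = 6.
GR = (1 − 1/5) × 6² / 16 = 0.8 × 36 / 16 = 1.8 dB.
Output = -38 − 1.8 = -39.8 dBFS.

-39.8 dBFS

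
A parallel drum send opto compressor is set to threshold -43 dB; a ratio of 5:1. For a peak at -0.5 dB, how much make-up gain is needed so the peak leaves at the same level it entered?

The peak compresses to -43 + 42.5/5 = -34.5 dB.
To reach -0.5 dB requires -0.5 − (-34.5) = 34 dB of make-up.

34 dB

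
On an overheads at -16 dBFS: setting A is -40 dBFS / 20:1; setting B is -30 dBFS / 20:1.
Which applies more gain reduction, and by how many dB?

A, by 9.5 dB

A: overshoot 24 dB → output overshoot 1.2 dB → GR 22.8 dB.
B: overshoot 14 dB → output overshoot 0.7 dB → GR 13.3 dB.
A reduces 9.5 dB more.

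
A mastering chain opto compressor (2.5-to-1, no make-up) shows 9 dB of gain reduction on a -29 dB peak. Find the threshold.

Let T be the threshold. Output overshoot = (input overshoot)/R, so -38 − T = (-29 − T)/2.5.
2.5·(-38 − T) = -29 − T → 1.5·T = -95 − (-29) = -66.
T = -66/1.5 = -44 dB.

-44 dB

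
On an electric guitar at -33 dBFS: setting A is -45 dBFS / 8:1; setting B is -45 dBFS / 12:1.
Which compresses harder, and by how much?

B, by 0.5 dB

A: overshoot 12 dB → output overshoot 1.5 dB → GR 10.5 dB.
B: overshoot 12 dB → output overshoot 1 dB → GR 11 dB.
B applies 0.5 dB more gain reduction.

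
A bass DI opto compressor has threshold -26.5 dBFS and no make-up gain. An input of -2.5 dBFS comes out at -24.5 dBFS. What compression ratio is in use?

Input overshoot = -2.5 − (-26.5) = 24 dB; output overshoot = -24.5 − (-26.5) = 2 dB.
Ratio = 24 / 2 = 12.

12:1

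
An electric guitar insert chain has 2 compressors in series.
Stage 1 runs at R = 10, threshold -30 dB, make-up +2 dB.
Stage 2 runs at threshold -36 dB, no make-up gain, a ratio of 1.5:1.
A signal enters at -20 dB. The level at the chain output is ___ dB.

Stage 1: -20 dB is 10 dB over -30 dB; at 10:1 that becomes 1 dB over, giving -29 dB; +2 dB make-up → -27 dB.
Stage 2: 9 dB above -36 dB, reduced 1.5:1 to 6 dB above → -30 dB.

-30 dB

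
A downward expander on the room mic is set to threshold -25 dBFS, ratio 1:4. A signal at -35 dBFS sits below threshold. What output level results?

Undershoot = (-25) − (-35) = 10 dB.
At 1:4, that expands to 40 dB under threshold.
Output = -25 − 40 = -65 dBFS.

-65 dBFS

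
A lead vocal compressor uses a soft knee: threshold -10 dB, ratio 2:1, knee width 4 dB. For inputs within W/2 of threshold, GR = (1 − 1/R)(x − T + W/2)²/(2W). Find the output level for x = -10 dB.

-10.25 dB

x − T + W/2 = -10 − (-10) + 2 = 2.
GR = (1 − 1/2) × 2² / 8 = 0.5 × 4 / 8 = 0.25 dB.
Output = -10 − 0.25 = -10.25 dB.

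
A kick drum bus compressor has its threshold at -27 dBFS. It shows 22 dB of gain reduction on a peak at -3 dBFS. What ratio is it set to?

12:1

Input overshoot = -3 − (-27) = 24 dB.
Output overshoot = 24 − 22 = 2 dB.
Ratio = input overshoot / output overshoot = 24 / 2 = 12.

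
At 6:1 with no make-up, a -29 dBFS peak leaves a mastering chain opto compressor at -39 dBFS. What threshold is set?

Let T be the threshold. Output overshoot = (input overshoot)/R, so -39 − T = (-29 − T)/6.
6·(-39 − T) = -29 − T → 5·T = -234 − (-29) = -205.
T = -205/5 = -41 dBFS.

-41 dBFS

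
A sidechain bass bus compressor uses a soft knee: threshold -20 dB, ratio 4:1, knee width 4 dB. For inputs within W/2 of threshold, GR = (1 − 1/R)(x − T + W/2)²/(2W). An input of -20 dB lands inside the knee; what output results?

-20.375 dB

x − T + W/2 = -20 − (-20) + 2 = 2.
GR = (1 − 1/4) × 2² / 8 = 0.75 × 4 / 8 = 0.375 dB.
Output = -20 − 0.375 = -20.375 dB.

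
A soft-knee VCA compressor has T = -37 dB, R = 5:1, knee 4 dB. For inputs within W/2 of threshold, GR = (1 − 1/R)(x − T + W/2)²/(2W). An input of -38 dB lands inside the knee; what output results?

x − T + W/2 = -38 − (-37) + 2 = 1.
GR = (1 − 1/5) × 1² / 8 = 0.8 × 1 / 8 = 0.1 dB.
Output = -38 − 0.1 = -38.1 dB.

-38.1 dB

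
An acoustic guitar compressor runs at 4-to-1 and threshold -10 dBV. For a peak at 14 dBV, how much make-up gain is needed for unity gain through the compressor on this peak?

18 dB

Overshoot 24 dB → 24/4 = 6 dB after compression, so the compressed level is -10 + 6 = -4 dBV.
Make-up = target − compressed = 14 − (-4) = 18 dB.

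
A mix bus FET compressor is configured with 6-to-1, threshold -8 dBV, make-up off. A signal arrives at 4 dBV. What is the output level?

4 dBV sits 12 dB over threshold.
The 12 dB excess becomes 2 dB after 6:1 reduction.
That puts the output at -6 dBV.

-6 dBV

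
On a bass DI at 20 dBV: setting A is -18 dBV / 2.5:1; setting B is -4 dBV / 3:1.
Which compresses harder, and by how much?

A, by 6.8 dB

A: GR = 38 − 38/2.5 = 22.8 dB.
B: GR = 24 − 24/3 = 16 dB.
A reduces 6.8 dB more.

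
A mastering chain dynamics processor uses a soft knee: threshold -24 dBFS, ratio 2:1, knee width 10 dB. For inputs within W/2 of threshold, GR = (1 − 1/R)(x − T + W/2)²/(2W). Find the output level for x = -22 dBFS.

-23.225 dBFS

x − T + W/2 = -22 − (-24) + 5 = 7.
GR = (1 − 1/2) × 7² / 20 = 0.5 × 49 / 20 = 1.225 dB.
Output = -22 − 1.225 = -23.225 dBFS.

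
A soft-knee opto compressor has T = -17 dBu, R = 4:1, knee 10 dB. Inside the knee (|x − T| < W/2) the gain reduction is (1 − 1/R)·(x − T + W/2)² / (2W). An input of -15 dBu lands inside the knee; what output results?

-16.8375 dBu

x − T + W/2 = -15 − (-17) + 5 = 7.
GR = (1 − 1/4) × 7² / 20 = 0.75 × 49 / 20 = 1.8375 dB.
Output = -15 − 1.8375 = -16.8375 dBu.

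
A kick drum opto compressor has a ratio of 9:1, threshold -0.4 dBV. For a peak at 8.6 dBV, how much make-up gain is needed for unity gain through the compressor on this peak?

The peak compresses to -0.4 + 9/9 = 0.6 dBV.
To reach 8.6 dBV requires 8.6 − 0.6 = 8 dB of make-up.

8 dB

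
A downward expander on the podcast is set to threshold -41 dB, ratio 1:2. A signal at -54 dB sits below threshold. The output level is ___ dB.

-67 dB

Below threshold, a 1:2 expander applies gain = (2−1)×(T − x) of attenuation.
(2−1) × 13 = 13 dB, so output = -54 − 13 = -67 dB.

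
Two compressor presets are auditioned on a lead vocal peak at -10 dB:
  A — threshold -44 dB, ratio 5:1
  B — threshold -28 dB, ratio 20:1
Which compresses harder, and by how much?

A, by 10.1 dB

A: overshoot 34 dB → output overshoot 6.8 dB → GR 27.2 dB.
B: overshoot 18 dB → output overshoot 0.9 dB → GR 17.1 dB.
A applies 10.1 dB more gain reduction.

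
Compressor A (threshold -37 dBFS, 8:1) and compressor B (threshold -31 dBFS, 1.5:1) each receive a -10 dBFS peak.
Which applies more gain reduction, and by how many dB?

A, by 16.625 dB

A: overshoot 27 dB → output overshoot 3.375 dB → GR 23.625 dB.
B: overshoot 21 dB → output overshoot 14 dB → GR 7 dB.
A applies 16.625 dB more gain reduction.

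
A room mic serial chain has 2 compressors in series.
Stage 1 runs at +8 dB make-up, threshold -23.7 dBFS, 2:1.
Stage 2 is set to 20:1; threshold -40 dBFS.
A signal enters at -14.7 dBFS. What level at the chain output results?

Stage 1: overshoot 9 dB → 9/2 = 4.5 dB → -19.2 dBFS; +8 dB make-up → -11.2 dBFS.
Stage 2: -11.2 dBFS is 28.8 dB over -40 dBFS; at 20:1 that becomes 1.44 dB over, giving -38.56 dBFS.

-38.56 dBFS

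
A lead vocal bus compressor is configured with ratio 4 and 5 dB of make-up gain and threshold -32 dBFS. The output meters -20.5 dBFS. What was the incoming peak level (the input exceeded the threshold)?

-6 dBFS

Stripping the +5 dB make-up gives -25.5 dBFS at the gain stage.
The compressed level sits -25.5 − (-32) = 6.5 dB over threshold.
Undo the ratio: input overshoot = 6.5 × 4 = 26 dB, giving input = -6 dBFS.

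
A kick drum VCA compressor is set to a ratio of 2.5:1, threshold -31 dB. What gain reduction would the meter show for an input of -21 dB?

6 dB

The signal is 10 dB above threshold.
After 2.5:1 compression the overshoot becomes 10/2.5 = 4 dB.
So the signal is attenuated by 10 − 4 = 6 dB.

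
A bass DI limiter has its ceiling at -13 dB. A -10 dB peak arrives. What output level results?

A brickwall limiter is an ∞:1 compressor: any input above the ceiling is clamped to -13 dB.

-13 dB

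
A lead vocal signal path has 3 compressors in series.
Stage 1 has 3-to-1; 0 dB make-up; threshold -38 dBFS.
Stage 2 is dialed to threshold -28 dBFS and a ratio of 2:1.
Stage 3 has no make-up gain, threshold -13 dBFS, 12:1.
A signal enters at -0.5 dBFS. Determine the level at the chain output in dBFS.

Stage 1: 37.5 dB above -38 dBFS, reduced 3:1 to 12.5 dB above → -25.5 dBFS.
Stage 2: -25.5 dBFS is 2.5 dB over -28 dBFS; at 2:1 that becomes 1.25 dB over, giving -26.75 dBFS.
Stage 3: -26.75 dBFS is at or below the -13 dBFS threshold — no compression; output -26.75 dBFS.

-26.75 dBFS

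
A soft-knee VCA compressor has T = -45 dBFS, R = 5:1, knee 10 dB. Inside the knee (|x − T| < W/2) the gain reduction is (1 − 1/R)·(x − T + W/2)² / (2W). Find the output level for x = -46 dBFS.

x − T + W/2 = -46 − (-45) + 5 = 4.
GR = (1 − 1/5) × 4² / 20 = 0.8 × 16 / 20 = 0.64 dB.
Output = -46 − 0.64 = -46.64 dBFS.

-46.64 dBFS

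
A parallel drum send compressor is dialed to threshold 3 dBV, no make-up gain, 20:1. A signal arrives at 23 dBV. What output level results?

4 dBV

23 dBV sits 20 dB over threshold.
20:1 compression reduces that to 20/20 = 1 dB over.
So the level is 3 + 1 = 4 dBV.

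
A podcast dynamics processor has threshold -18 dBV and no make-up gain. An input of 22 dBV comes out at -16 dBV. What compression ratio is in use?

20:1

Input overshoot = 22 − (-18) = 40 dB; output overshoot = -16 − (-18) = 2 dB.
Ratio = 40 / 2 = 20.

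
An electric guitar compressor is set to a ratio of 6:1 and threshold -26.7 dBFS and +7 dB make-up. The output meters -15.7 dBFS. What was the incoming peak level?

-2.7 dBFS

Before make-up, the level was -15.7 − 7 = -22.7 dBFS.
The compressed level sits -22.7 − (-26.7) = 4 dB over threshold.
Input overshoot = R × output overshoot = 24 dB → input = -26.7 + 24 = -2.7 dBFS.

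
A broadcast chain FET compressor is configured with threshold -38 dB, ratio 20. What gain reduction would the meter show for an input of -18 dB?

19 dB

-18 dB exceeds the threshold by 20 dB.
A 20:1 ratio leaves 1 dB of that excess.
GR = overshoot in − overshoot out = 20 − 1 = 19 dB.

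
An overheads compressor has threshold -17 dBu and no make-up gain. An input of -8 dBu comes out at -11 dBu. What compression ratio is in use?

1.5:1

Input overshoot = -8 − (-17) = 9 dB; output overshoot = -11 − (-17) = 6 dB.
Ratio = 9 / 6 = 1.5.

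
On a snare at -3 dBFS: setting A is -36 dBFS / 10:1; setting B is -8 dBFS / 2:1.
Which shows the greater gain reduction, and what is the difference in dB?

A, by 27.2 dB

A: overshoot 33 dB → output overshoot 3.3 dB → GR 29.7 dB.
B: overshoot 5 dB → output overshoot 2.5 dB → GR 2.5 dB.
Difference: 27.2 dB in favour of A.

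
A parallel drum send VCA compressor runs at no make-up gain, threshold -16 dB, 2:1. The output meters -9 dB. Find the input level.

That's 7 dB above the -16 dB threshold.
Before 2:1 compression the overshoot was 7 × 2 = 14 dB, so input = -16 + 14 = -2 dB.

-2 dB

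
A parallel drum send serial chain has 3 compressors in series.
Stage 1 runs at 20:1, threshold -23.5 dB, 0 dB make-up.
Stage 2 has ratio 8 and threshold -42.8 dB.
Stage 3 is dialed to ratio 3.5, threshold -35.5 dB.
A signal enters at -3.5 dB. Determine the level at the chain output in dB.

Stage 1: -3.5 dB is 20 dB over -23.5 dB; at 20:1 that becomes 1 dB over, giving -22.5 dB.
Stage 2: -22.5 dB is 20.3 dB over -42.8 dB; at 8:1 that becomes 2.5375 dB over, giving -40.2625 dB.
Stage 3: -40.2625 dB is at or below the -35.5 dB threshold — no compression; output -40.2625 dB.

-40.2625 dB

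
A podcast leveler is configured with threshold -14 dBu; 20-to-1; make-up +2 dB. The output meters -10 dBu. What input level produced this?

Before make-up, the level was -10 − 2 = -12 dBu.
That's 2 dB above the -14 dBu threshold.
Input overshoot = R × output overshoot = 40 dB → input = -14 + 40 = 26 dBu.

26 dBu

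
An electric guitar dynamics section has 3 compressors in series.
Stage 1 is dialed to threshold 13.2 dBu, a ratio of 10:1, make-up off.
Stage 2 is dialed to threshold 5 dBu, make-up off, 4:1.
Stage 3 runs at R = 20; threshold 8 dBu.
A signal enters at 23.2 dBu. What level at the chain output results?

Stage 1: 10 dB above 13.2 dBu, reduced 10:1 to 1 dB above → 14.2 dBu.
Stage 2: 14.2 dBu is 9.2 dB over 5 dBu; at 4:1 that becomes 2.3 dB over, giving 7.3 dBu.
Stage 3: 7.3 dBu is at or below the 8 dBu threshold — no compression; output 7.3 dBu.

7.3 dBu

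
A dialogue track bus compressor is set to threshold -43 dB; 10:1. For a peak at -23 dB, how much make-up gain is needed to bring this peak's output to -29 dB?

Overshoot 20 dB → 20/10 = 2 dB after compression, so the compressed level is -43 + 2 = -41 dB.
Make-up = target − compressed = -29 − (-41) = 12 dB.

12 dB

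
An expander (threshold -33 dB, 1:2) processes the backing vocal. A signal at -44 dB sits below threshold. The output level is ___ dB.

-55 dB

The input is 11 dB below the -33 dB threshold.
A 1:2 expander multiplies undershoot by 2: 11 × 2 = 22 dB below threshold.
Output = -33 − 22 = -55 dB.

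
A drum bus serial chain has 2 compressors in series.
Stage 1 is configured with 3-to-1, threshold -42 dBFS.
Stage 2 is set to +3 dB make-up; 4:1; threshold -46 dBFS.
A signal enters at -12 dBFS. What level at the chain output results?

Stage 1: overshoot 30 dB → 30/3 = 10 dB → -32 dBFS.
Stage 2: -32 dBFS is 14 dB over -46 dBFS; at 4:1 that becomes 3.5 dB over, giving -42.5 dBFS; +3 dB make-up → -39.5 dBFS.

-39.5 dBFS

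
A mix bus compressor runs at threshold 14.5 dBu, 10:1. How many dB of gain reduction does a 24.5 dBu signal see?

24.5 dBu exceeds the threshold by 10 dB.
After 10:1 compression the overshoot becomes 10/10 = 1 dB.
So the signal is attenuated by 10 − 1 = 9 dB.

9 dB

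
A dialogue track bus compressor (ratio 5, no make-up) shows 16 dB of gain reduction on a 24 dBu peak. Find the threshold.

Input is 20 dB above T (since output overshoot × R = input overshoot: (8 − T)·5 = 24 − T gives T = 4 dBu).
Check: 4 + (24 − 4)/5 = 4 + 4 = 8 dBu. ✓

4 dBu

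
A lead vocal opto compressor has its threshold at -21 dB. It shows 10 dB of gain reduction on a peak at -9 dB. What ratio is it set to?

Input overshoot = -9 − (-21) = 12 dB.
Output overshoot = 12 − 10 = 2 dB.
Ratio = input overshoot / output overshoot = 12 / 2 = 6.

6:1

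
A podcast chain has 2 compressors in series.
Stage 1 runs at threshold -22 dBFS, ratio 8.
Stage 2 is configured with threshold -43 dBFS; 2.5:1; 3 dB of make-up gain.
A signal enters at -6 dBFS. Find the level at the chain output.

-30.8 dBFS

Stage 1: overshoot 16 dB → 16/8 = 2 dB → -20 dBFS.
Stage 2: 23 dB above -43 dBFS, reduced 2.5:1 to 9.2 dB above → -33.8 dBFS; +3 dB make-up → -30.8 dBFS.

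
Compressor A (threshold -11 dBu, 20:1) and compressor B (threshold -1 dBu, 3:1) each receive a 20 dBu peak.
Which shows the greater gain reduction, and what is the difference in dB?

A: 31 dB over, compressed to 1.55 dB over, so 29.45 dB of GR.
B: 21 dB over, compressed to 7 dB over, so 14 dB of GR.
A applies 15.45 dB more gain reduction.

A, by 15.45 dB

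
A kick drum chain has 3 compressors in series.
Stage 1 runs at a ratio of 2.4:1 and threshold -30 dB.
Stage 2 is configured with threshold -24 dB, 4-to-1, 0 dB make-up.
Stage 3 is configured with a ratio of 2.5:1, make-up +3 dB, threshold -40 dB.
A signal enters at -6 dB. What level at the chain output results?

Stage 1: overshoot 24 dB → 24/2.4 = 10 dB → -20 dB.
Stage 2: -20 dB is 4 dB over -24 dB; at 4:1 that becomes 1 dB over, giving -23 dB.
Stage 3: overshoot 17 dB → 17/2.5 = 6.8 dB → -33.2 dB; +3 dB make-up → -30.2 dB.

-30.2 dB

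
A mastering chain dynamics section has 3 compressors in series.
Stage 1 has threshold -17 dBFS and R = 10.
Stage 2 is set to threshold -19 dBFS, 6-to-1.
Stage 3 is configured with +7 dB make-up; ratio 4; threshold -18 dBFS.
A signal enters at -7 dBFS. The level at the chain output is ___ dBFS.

Stage 1: -7 dBFS is 10 dB over -17 dBFS; at 10:1 that becomes 1 dB over, giving -16 dBFS.
Stage 2: overshoot 3 dB → 3/6 = 0.5 dB → -18.5 dBFS.
Stage 3: -18.5 dBFS ≤ -18 dBFS, so stage 3 doesn't engage; make-up brings it to -11.5 dBFS.

-11.5 dBFS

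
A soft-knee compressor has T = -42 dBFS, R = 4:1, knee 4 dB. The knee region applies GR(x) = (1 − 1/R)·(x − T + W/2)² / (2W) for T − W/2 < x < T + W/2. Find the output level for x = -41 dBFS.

x − T + W/2 = -41 − (-42) + 2 = 3.
GR = (1 − 1/4) × 3² / 8 = 0.75 × 9 / 8 = 0.84375 dB.
Output = -41 − 0.84375 = -41.84375 dBFS.

-41.84375 dBFS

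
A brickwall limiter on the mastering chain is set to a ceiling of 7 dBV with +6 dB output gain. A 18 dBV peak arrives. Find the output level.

13 dBV

At ∞:1, everything above 7 dBV is held at the ceiling.
Output gain then adds 6 dB: 7 + 6 = 13 dBV.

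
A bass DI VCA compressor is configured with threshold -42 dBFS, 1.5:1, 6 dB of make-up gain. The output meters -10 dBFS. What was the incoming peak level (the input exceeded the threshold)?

Remove make-up: -10 − 6 = -16 dBFS.
That's 26 dB above the -42 dBFS threshold.
Undo the ratio: input overshoot = 26 × 1.5 = 39 dB, giving input = -3 dBFS.

-3 dBFS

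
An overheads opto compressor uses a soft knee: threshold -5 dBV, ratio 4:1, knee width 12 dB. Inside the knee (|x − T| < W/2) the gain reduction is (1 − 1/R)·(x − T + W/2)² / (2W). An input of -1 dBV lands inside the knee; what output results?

-4.125 dBV

x − T + W/2 = -1 − (-5) + 6 = 10.
GR = (1 − 1/4) × 10² / 24 = 0.75 × 100 / 24 = 3.125 dB.
Output = -1 − 3.125 = -4.125 dBV.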